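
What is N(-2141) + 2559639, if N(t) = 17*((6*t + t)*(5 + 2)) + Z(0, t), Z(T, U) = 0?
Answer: 776186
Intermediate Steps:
N(t) = 833*t (N(t) = 17*((6*t + t)*(5 + 2)) + 0 = 17*((7*t)*7) + 0 = 17*(49*t) + 0 = 833*t + 0 = 833*t)
N(-2141) + 2559639 = 833*(-2141) + 2559639 = -1783453 + 2559639 = 776186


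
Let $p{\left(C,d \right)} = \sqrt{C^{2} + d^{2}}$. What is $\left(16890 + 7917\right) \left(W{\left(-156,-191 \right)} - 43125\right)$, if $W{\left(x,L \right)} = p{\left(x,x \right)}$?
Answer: $-1069801875 + 3869892 \sqrt{2} \approx -1.0643 \cdot 10^{9}$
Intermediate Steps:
$W{\left(x,L \right)} = \sqrt{2} \sqrt{x^{2}}$ ($W{\left(x,L \right)} = \sqrt{x^{2} + x^{2}} = \sqrt{2 x^{2}} = \sqrt{2} \sqrt{x^{2}}$)
$\left(16890 + 7917\right) \left(W{\left(-156,-191 \right)} - 43125\right) = \left(16890 + 7917\right) \left(\sqrt{2} \sqrt{\left(-156\right)^{2}} - 43125\right) = 24807 \left(\sqrt{2} \sqrt{24336} - 43125\right) = 24807 \left(\sqrt{2} \cdot 156 - 43125\right) = 24807 \left(156 \sqrt{2} - 43125\right) = 24807 \left(-43125 + 156 \sqrt{2}\right) = -1069801875 + 3869892 \sqrt{2}$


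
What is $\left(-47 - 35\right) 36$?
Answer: $-2952$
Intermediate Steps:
$\left(-47 - 35\right) 36 = \left(-82\right) 36 = -2952$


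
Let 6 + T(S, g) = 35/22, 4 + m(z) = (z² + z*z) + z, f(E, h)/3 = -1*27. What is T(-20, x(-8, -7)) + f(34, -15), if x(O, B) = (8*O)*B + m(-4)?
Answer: -1879/22 ≈ -85.409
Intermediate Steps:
f(E, h) = -81 (f(E, h) = 3*(-1*27) = 3*(-27) = -81)
m(z) = -4 + z + 2*z² (m(z) = -4 + ((z² + z*z) + z) = -4 + ((z² + z²) + z) = -4 + (2*z² + z) = -4 + (z + 2*z²) = -4 + z + 2*z²)
x(O, B) = 24 + 8*B*O (x(O, B) = (8*O)*B + (-4 - 4 + 2*(-4)²) = 8*B*O + (-4 - 4 + 2*16) = 8*B*O + (-4 - 4 + 32) = 8*B*O + 24 = 24 + 8*B*O)
T(S, g) = -97/22 (T(S, g) = -6 + 35/22 = -97/22)
T(-20, x(-8, -7)) + f(34, -15) = -97/22 - 81 = -1879/22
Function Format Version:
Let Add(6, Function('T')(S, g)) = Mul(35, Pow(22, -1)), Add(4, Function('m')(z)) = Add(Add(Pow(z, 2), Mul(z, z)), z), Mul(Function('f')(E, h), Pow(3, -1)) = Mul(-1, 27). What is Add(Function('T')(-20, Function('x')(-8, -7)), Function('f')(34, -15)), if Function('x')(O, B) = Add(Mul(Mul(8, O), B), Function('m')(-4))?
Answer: Rational(-1879, 22) ≈ -85.409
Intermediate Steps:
Function('f')(E, h) = -81 (Function('f')(E, h) = Mul(3, Mul(-1, 27)) = Mul(3, -27) = -81)
Function('m')(z) = Add(-4, z, Mul(2, Pow(z, 2))) (Function('m')(z) = Add(-4, Add(Add(Pow(z, 2), Mul(z, z)), z)) = Add(-4, Add(Add(Pow(z, 2), Pow(z, 2)), z)) = Add(-4, Add(Mul(2, Pow(z, 2)), z)) = Add(-4, Add(z, Mul(2, Pow(z, 2)))) = Add(-4, z, Mul(2, Pow(z, 2))))
Function('x')(O, B) = Add(24, Mul(8, B, O)) (Function('x')(O, B) = Add(Mul(Mul(8, O), B), Add(-4, -4, Mul(2, Pow(-4, 2)))) = Add(Mul(8, B, O), Add(-4, -4, Mul(2, 16))) = Add(Mul(8, B, O), Add(-4, -4, 32)) = Add(Mul(8, B, O), 24) = Add(24, Mul(8, B, O)))
Function('T')(S, g) = Rational(-97, 22) (Function('T')(S, g) = Add(-6, Mul(35, Pow(22, -1))) = Add(-6, Mul(35, Rational(1, 22))) = Add(-6, Rational(35, 22)) = Rational(-97, 22))
Add(Function('T')(-20, Function('x')(-8, -7)), Function('f')(34, -15)) = Add(Rational(-97, 22), -81) = Rational(-1879, 22)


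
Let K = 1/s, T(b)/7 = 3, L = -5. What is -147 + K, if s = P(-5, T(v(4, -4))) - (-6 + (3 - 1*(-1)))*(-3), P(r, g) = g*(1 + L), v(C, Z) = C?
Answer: -13231/90 ≈ -147.01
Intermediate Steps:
T(b) = 21 (T(b) = 7*3 = 21)
P(r, g) = -4*g (P(r, g) = g*(1 - 5) = g*(-4) = -4*g)
s = -90 (s = -4*21 - (-6 + (3 - 1*(-1)))*(-3) = -84 - (-6 + (3 + 1))*(-3) = -84 - (-6 + 4)*(-3) = -84 - (-2)*(-3) = -84 - 1*6 = -84 - 6 = -90)
K = -1/90 (K = 1/(-90) = -1/90 ≈ -0.011111)
-147 + K = -147 - 1/90 = -13231/90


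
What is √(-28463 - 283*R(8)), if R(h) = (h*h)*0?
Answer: I*√28463 ≈ 168.71*I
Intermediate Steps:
R(h) = 0 (R(h) = h²*0 = 0)
√(-28463 - 283*R(8)) = √(-28463 - 283*0) = √(-28463 + 0) = √(-28463) = I*√28463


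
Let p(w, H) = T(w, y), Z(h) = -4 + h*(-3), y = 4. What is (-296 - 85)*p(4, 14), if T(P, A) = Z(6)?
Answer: 8382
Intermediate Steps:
Z(h) = -4 - 3*h
T(P, A) = -22 (T(P, A) = -4 - 3*6 = -4 - 18 = -22)
p(w, H) = -22
(-296 - 85)*p(4, 14) = (-296 - 85)*(-22) = -381*(-22) = 8382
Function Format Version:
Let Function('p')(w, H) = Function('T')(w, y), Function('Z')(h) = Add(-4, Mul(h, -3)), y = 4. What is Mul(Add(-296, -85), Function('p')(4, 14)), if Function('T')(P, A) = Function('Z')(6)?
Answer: 8382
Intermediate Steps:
Function('Z')(h) = Add(-4, Mul(-3, h))
Function('T')(P, A) = -22 (Function('T')(P, A) = Add(-4, Mul(-3, 6)) = Add(-4, -18) = -22)
Function('p')(w, H) = -22
Mul(Add(-296, -85), Function('p')(4, 14)) = Mul(Add(-296, -85), -22) = Mul(-381, -22) = 8382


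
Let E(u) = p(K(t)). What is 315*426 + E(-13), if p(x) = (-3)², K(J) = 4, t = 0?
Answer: 134199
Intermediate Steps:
p(x) = 9
E(u) = 9
315*426 + E(-13) = 315*426 + 9 = 134190 + 9 = 134199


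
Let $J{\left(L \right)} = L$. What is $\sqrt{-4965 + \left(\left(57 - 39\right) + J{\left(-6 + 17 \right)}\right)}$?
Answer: $2 i \sqrt{1234} \approx 70.257 i$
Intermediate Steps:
$\sqrt{-4965 + \left(\left(57 - 39\right) + J{\left(-6 + 17 \right)}\right)} = \sqrt{-4965 + \left(\left(57 - 39\right) + \left(-6 + 17\right)\right)} = \sqrt{-4965 + \left(18 + 11\right)} = \sqrt{-4965 + 29} = \sqrt{-4936} = 2 i \sqrt{1234}$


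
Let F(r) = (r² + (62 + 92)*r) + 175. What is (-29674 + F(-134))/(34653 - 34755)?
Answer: 32179/102 ≈ 315.48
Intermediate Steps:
F(r) = 175 + r² + 154*r (F(r) = (r² + 154*r) + 175 = 175 + r² + 154*r)
(-29674 + F(-134))/(34653 - 34755) = (-29674 + (175 + (-134)² + 154*(-134)))/(34653 - 34755) = (-29674 + (175 + 17956 - 20636))/(-102) = (-29674 - 2505)*(-1/102) = -32179*(-1/102) = 32179/102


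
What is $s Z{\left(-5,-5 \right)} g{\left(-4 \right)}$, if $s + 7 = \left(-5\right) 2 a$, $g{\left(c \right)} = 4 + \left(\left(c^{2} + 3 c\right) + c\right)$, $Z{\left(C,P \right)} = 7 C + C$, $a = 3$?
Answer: $5920$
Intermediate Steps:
$Z{\left(C,P \right)} = 8 C$
$g{\left(c \right)} = 4 + c^{2} + 4 c$ ($g{\left(c \right)} = 4 + \left(c^{2} + 4 c\right) = 4 + c^{2} + 4 c$)
$s = -37$ ($s = -7 + \left(-5\right) 2 \cdot 3 = -7 - 30 = -37$)
$s Z{\left(-5,-5 \right)} g{\left(-4 \right)} = - 37 \cdot 8 \left(-5\right) \left(4 + \left(-4\right)^{2} + 4 \left(-4\right)\right) = \left(-37\right) \left(-40\right) \left(4 + 16 - 16\right) = 1480 \cdot 4 = 5920$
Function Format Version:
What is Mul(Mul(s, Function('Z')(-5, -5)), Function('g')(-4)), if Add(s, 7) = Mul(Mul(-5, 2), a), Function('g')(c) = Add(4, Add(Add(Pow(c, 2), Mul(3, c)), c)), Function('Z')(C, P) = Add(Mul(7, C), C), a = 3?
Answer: 5920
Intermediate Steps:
Function('Z')(C, P) = Mul(8, C)
Function('g')(c) = Add(4, Pow(c, 2), Mul(4, c)) (Function('g')(c) = Add(4, Add(Pow(c, 2), Mul(4, c))) = Add(4, Pow(c, 2), Mul(4, c)))
s = -37 (s = Add(-7, Mul(Mul(-5, 2), 3)) = Add(-7, Mul(-10, 3)) = Add(-7, -30) = -37)
Mul(Mul(s, Function('Z')(-5, -5)), Function('g')(-4)) = Mul(Mul(-37, Mul(8, -5)), Add(4, Pow(-4, 2), Mul(4, -4))) = Mul(Mul(-37, -40), Add(4, 16, -16)) = Mul(1480, 4) = 5920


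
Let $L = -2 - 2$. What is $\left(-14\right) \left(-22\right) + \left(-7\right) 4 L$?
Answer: $420$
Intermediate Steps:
$L = -4$
$\left(-14\right) \left(-22\right) + \left(-7\right) 4 L = \left(-14\right) \left(-22\right) + \left(-7\right) 4 \left(-4\right) = 308 - -112 = 308 + 112 = 420$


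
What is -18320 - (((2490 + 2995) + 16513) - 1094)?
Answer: -39224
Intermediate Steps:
-18320 - (((2490 + 2995) + 16513) - 1094) = -18320 - ((5485 + 16513) - 1094) = -18320 - (21998 - 1094) = -18320 - 1*20904 = -18320 - 20904 = -39224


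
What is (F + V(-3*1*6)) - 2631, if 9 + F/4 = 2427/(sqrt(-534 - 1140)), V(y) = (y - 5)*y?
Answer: -2253 - 1618*I*sqrt(186)/93 ≈ -2253.0 - 237.28*I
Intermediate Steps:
V(y) = y*(-5 + y) (V(y) = (-5 + y)*y = y*(-5 + y))
F = -36 - 1618*I*sqrt(186)/93 (F = -36 + 4*(2427/(sqrt(-534 - 1140))) = -36 + 4*(2427/(sqrt(-1674))) = -36 + 4*(2427/((3*I*sqrt(186)))) = -36 + 4*(2427*(-I*sqrt(186)/558)) = -36 + 4*(-809*I*sqrt(186)/186) = -36 - 1618*I*sqrt(186)/93 ≈ -36.0 - 237.28*I)
(F + V(-3*1*6)) - 2631 = ((-36 - 1618*I*sqrt(186)/93) + (-3*1*6)*(-5 - 3*1*6)) - 2631 = ((-36 - 1618*I*sqrt(186)/93) + (-3*6)*(-5 - 3*6)) - 2631 = ((-36 - 1618*I*sqrt(186)/93) - 18*(-5 - 18)) - 2631 = ((-36 - 1618*I*sqrt(186)/93) - 18*(-23)) - 2631 = ((-36 - 1618*I*sqrt(186)/93) + 414) - 2631 = (378 - 1618*I*sqrt(186)/93) - 2631 = -2253 - 1618*I*sqrt(186)/93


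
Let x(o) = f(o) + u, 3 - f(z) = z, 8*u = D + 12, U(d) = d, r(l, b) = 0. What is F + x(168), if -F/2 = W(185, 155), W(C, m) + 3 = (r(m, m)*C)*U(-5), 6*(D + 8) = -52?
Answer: -1915/12 ≈ -159.58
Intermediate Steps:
D = -50/3 (D = -8 + (⅙)*(-52) = -8 - 26/3 = -50/3 ≈ -16.667)
u = -7/12 (u = (-50/3 + 12)/8 = (⅛)*(-14/3) = -7/12 ≈ -0.58333)
f(z) = 3 - z
W(C, m) = -3 (W(C, m) = -3 + (0*C)*(-5) = -3 + 0*(-5) = -3 + 0 = -3)
x(o) = 29/12 - o (x(o) = (3 - o) - 7/12 = 29/12 - o)
F = 6 (F = -2*(-3) = 6)
F + x(168) = 6 + (29/12 - 1*168) = 6 + (29/12 - 168) = 6 - 1987/12 = -1915/12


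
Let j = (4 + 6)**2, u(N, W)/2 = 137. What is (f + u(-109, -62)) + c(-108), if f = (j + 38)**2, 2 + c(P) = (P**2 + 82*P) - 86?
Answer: 22038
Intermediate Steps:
u(N, W) = 274 (u(N, W) = 2*137 = 274)
j = 100 (j = 10**2 = 100)
c(P) = -88 + P**2 + 82*P (c(P) = -2 + ((P**2 + 82*P) - 86) = -2 + (-86 + P**2 + 82*P) = -88 + P**2 + 82*P)
f = 19044 (f = (100 + 38)**2 = 138**2 = 19044)
(f + u(-109, -62)) + c(-108) = (19044 + 274) + (-88 + (-108)**2 + 82*(-108)) = 19318 + (-88 + 11664 - 8856) = 19318 + 2720 = 22038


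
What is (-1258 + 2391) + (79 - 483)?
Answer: 729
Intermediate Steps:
(-1258 + 2391) + (79 - 483) = 1133 - 404 = 729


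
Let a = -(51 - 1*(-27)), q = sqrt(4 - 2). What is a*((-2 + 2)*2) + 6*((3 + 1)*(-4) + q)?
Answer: -96 + 6*sqrt(2) ≈ -87.515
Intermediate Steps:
q = sqrt(2) ≈ 1.4142
a = -78 (a = -(51 + 27) = -1*78 = -78)
a*((-2 + 2)*2) + 6*((3 + 1)*(-4) + q) = -78*(-2 + 2)*2 + 6*((3 + 1)*(-4) + sqrt(2)) = -0*2 + 6*(4*(-4) + sqrt(2)) = -78*0 + 6*(-16 + sqrt(2)) = 0 + (-96 + 6*sqrt(2)) = -96 + 6*sqrt(2)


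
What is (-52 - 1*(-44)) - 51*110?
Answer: -5618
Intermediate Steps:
(-52 - 1*(-44)) - 51*110 = (-52 + 44) - 5610 = -8 - 5610 = -5618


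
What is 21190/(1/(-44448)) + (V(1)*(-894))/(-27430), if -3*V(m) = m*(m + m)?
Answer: -12917515541098/13715 ≈ -9.4185e+8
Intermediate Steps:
V(m) = -2*m²/3 (V(m) = -m*(m + m)/3 = -m*2*m/3 = -2*m²/3)
21190/(1/(-44448)) + (V(1)*(-894))/(-27430) = 21190/(1/(-44448)) + (-⅔*1²*(-894))/(-27430) = 21190/(-1/44448) + (-⅔*1*(-894))*(-1/27430) = 21190*(-44448) - ⅔*(-894)*(-1/27430) = -941853120 + 596*(-1/27430) = -941853120 - 298/13715 = -12917515541098/13715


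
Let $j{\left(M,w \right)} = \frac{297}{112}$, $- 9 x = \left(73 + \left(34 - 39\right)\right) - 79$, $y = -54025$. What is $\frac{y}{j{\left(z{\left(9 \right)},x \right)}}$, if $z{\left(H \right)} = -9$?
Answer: $- \frac{6050800}{297} \approx -20373.0$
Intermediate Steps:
$x = \frac{11}{9}$ ($x = - \frac{\left(73 + \left(34 - 39\right)\right) - 79}{9} = - \frac{\left(73 - 5\right) - 79}{9} = - \frac{68 - 79}{9} = \left(- \frac{1}{9}\right) \left(-11\right) = \frac{11}{9} \approx 1.2222$)
$j{\left(M,w \right)} = \frac{297}{112}$ ($j{\left(M,w \right)} = 297 \cdot \frac{1}{112} = \frac{297}{112}$)
$\frac{y}{j{\left(z{\left(9 \right)},x \right)}} = - \frac{54025}{\frac{297}{112}} = \left(-54025\right) \frac{112}{297} = - \frac{6050800}{297}$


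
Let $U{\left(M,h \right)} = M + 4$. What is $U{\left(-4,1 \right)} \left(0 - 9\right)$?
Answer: $0$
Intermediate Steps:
$U{\left(M,h \right)} = 4 + M$
$U{\left(-4,1 \right)} \left(0 - 9\right) = \left(4 - 4\right) \left(0 - 9\right) = 0 \left(-9\right) = 0$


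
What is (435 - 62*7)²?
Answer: 1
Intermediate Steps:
(435 - 62*7)² = (435 - 434)² = 1² = 1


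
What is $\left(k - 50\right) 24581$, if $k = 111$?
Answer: $1499441$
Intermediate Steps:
$\left(k - 50\right) 24581 = \left(111 - 50\right) 24581 = 61 \cdot 24581 = 1499441$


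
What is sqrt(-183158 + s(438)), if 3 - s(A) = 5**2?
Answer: 2*I*sqrt(45795) ≈ 428.0*I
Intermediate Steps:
s(A) = -22 (s(A) = 3 - 1*5**2 = 3 - 1*25 = 3 - 25 = -22)
sqrt(-183158 + s(438)) = sqrt(-183158 - 22) = sqrt(-183180) = 2*I*sqrt(45795)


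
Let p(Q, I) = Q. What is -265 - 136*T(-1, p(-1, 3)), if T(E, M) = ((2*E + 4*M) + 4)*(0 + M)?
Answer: -537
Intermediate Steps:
T(E, M) = M*(4 + 2*E + 4*M) (T(E, M) = (4 + 2*E + 4*M)*M = M*(4 + 2*E + 4*M))
-265 - 136*T(-1, p(-1, 3)) = -265 - 272*(-1)*(2 - 1 + 2*(-1)) = -265 - 272*(-1)*(2 - 1 - 2) = -265 - 272*(-1)*(-1) = -265 - 136*2 = -265 - 272 = -537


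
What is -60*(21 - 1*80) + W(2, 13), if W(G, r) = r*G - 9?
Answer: 3557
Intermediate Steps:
W(G, r) = -9 + G*r (W(G, r) = G*r - 9 = -9 + G*r)
-60*(21 - 1*80) + W(2, 13) = -60*(21 - 1*80) + (-9 + 2*13) = -60*(21 - 80) + (-9 + 26) = -60*(-59) + 17 = 3540 + 17 = 3557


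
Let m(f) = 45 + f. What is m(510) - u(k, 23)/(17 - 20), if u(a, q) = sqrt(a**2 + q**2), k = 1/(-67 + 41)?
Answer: 555 + sqrt(357605)/78 ≈ 562.67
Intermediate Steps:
k = -1/26 (k = 1/(-26) = -1/26 ≈ -0.038462)
m(510) - u(k, 23)/(17 - 20) = (45 + 510) - sqrt((-1/26)**2 + 23**2)/(17 - 20) = 555 - sqrt(1/676 + 529)/(-3) = 555 - sqrt(357605/676)*(-1)/3 = 555 - sqrt(357605)/26*(-1)/3 = 555 - (-1)*sqrt(357605)/78 = 555 + sqrt(357605)/78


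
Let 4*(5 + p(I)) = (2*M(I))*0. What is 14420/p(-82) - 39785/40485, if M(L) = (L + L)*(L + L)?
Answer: -23359705/8097 ≈ -2885.0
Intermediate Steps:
M(L) = 4*L² (M(L) = (2*L)*(2*L) = 4*L²)
p(I) = -5 (p(I) = -5 + ((2*(4*I²))*0)/4 = -5 + ((8*I²)*0)/4 = -5 + (¼)*0 = -5 + 0 = -5)
14420/p(-82) - 39785/40485 = 14420/(-5) - 39785/40485 = 14420*(-⅕) - 39785*1/40485 = -2884 - 7957/8097 = -23359705/8097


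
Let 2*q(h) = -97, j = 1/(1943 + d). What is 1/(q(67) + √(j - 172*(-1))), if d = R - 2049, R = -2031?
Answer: -414578/18636781 - 4*√785482131/18636781 ≈ -0.028260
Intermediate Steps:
d = -4080 (d = -2031 - 2049 = -4080)
j = -1/2137 (j = 1/(1943 - 4080) = 1/(-2137) = -1/2137 ≈ -0.00046795)
q(h) = -97/2 (q(h) = (½)*(-97) = -97/2)
1/(q(67) + √(j - 172*(-1))) = 1/(-97/2 + √(-1/2137 - 172*(-1))) = 1/(-97/2 + √(-1/2137 + 172)) = 1/(-97/2 + √(367563/2137)) = 1/(-97/2 + √785482131/2137)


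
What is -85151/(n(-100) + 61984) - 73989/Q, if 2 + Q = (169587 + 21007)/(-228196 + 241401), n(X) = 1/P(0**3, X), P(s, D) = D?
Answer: -2019129081853885/339225980472 ≈ -5952.2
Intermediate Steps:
n(X) = 1/X
Q = 164184/13205 (Q = -2 + (169587 + 21007)/(-228196 + 241401) = -2 + 190594/13205 = 164184/13205 ≈ 12.433)
-85151/(n(-100) + 61984) - 73989/Q = -85151/(1/(-100) + 61984) - 73989/164184/13205 = -85151/(-1/100 + 61984) - 73989*13205/164184 = -85151/6198399/100 - 325674915/54728 = -85151*100/6198399 - 325674915/54728 = -8515100/6198399 - 325674915/54728 = -2019129081853885/339225980472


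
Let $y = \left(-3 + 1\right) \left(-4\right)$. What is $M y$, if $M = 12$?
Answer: $96$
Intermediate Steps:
$y = 8$ ($y = \left(-2\right) \left(-4\right) = 8$)
$M y = 12 \cdot 8 = 96$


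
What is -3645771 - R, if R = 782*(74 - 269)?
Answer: -3493281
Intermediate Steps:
R = -152490 (R = 782*(-195) = -152490)
-3645771 - R = -3645771 - 1*(-152490) = -3645771 + 152490 = -3493281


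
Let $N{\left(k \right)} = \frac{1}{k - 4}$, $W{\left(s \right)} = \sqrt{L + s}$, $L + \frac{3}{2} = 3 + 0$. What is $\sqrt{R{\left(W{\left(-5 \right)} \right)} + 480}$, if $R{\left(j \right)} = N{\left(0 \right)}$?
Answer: $\frac{\sqrt{1919}}{2} \approx 21.903$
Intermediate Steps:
$L = \frac{3}{2}$ ($L = - \frac{3}{2} + \left(3 + 0\right) = - \frac{3}{2} + 3 = \frac{3}{2} \approx 1.5$)
$W{\left(s \right)} = \sqrt{\frac{3}{2} + s}$
$N{\left(k \right)} = \frac{1}{-4 + k}$
$R{\left(j \right)} = - \frac{1}{4}$ ($R{\left(j \right)} = \frac{1}{-4 + 0} = \frac{1}{-4} = - \frac{1}{4}$)
$\sqrt{R{\left(W{\left(-5 \right)} \right)} + 480} = \sqrt{- \frac{1}{4} + 480} = \sqrt{\frac{1919}{4}} = \frac{\sqrt{1919}}{2}$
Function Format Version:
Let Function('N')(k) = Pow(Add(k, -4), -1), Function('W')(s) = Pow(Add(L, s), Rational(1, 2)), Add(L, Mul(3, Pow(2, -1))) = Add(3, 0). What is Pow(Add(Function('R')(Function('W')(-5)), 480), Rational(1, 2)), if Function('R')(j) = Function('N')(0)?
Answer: Mul(Rational(1, 2), Pow(1919, Rational(1, 2))) ≈ 21.903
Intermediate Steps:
L = Rational(3, 2) (L = Add(Rational(-3, 2), Add(3, 0)) = Add(Rational(-3, 2), 3) = Rational(3, 2) ≈ 1.5000)
Function('W')(s) = Pow(Add(Rational(3, 2), s), Rational(1, 2))
Function('N')(k) = Pow(Add(-4, k), -1)
Function('R')(j) = Rational(-1, 4) (Function('R')(j) = Pow(Add(-4, 0), -1) = Pow(-4, -1) = Rational(-1, 4))
Pow(Add(Function('R')(Function('W')(-5)), 480), Rational(1, 2)) = Pow(Add(Rational(-1, 4), 480), Rational(1, 2)) = Pow(Rational(1919, 4), Rational(1, 2)) = Mul(Rational(1, 2), Pow(1919, Rational(1, 2)))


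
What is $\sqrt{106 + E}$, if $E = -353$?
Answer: $i \sqrt{247} \approx 15.716 i$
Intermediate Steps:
$\sqrt{106 + E} = \sqrt{106 - 353} = \sqrt{-247} = i \sqrt{247}$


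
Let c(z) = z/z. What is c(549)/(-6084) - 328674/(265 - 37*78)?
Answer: 1999649995/15946164 ≈ 125.40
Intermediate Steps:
c(z) = 1
c(549)/(-6084) - 328674/(265 - 37*78) = 1/(-6084) - 328674/(265 - 37*78) = 1*(-1/6084) - 328674/(265 - 2886) = -1/6084 - 328674/(-2621) = -1/6084 - 328674*(-1/2621) = -1/6084 + 328674/2621 = 1999649995/15946164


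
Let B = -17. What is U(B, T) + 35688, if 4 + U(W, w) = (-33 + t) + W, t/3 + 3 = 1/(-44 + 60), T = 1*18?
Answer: 570003/16 ≈ 35625.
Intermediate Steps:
T = 18
t = -141/16 (t = -9 + 3/(-44 + 60) = -9 + 3/16 = -141/16 ≈ -8.8125)
U(W, w) = -733/16 + W (U(W, w) = -4 + ((-33 - 141/16) + W) = -4 + (-669/16 + W) = -733/16 + W)
U(B, T) + 35688 = (-733/16 - 17) + 35688 = -1005/16 + 35688 = 570003/16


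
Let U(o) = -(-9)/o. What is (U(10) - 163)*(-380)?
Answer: 61598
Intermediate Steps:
U(o) = 9/o
(U(10) - 163)*(-380) = (9/10 - 163)*(-380) = -1621/10*(-380) = 61598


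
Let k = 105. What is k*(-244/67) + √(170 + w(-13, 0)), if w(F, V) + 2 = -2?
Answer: -25620/67 + √166 ≈ -369.50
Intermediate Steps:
w(F, V) = -4 (w(F, V) = -2 - 2 = -4)
k*(-244/67) + √(170 + w(-13, 0)) = 105*(-244/67) + √(170 - 4) = 105*(-244*1/67) + √166 = 105*(-244/67) + √166 = -25620/67 + √166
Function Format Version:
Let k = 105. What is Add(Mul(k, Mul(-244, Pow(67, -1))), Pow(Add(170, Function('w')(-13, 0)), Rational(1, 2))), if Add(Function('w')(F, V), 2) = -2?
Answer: Add(Rational(-25620, 67), Pow(166, Rational(1, 2))) ≈ -369.50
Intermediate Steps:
Function('w')(F, V) = -4 (Function('w')(F, V) = Add(-2, -2) = -4)
Add(Mul(k, Mul(-244, Pow(67, -1))), Pow(Add(170, Function('w')(-13, 0)), Rational(1, 2))) = Add(Mul(105, Mul(-244, Pow(67, -1))), Pow(Add(170, -4), Rational(1, 2))) = Add(Mul(105, Mul(-244, Rational(1, 67))), Pow(166, Rational(1, 2))) = Add(Mul(105, Rational(-244, 67)), Pow(166, Rational(1, 2))) = Add(Rational(-25620, 67), Pow(166, Rational(1, 2)))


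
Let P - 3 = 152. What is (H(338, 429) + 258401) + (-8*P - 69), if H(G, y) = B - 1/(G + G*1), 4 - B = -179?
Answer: 173917899/676 ≈ 2.5728e+5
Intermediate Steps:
P = 155 (P = 3 + 152 = 155)
B = 183 (B = 4 - 1*(-179) = 4 + 179 = 183)
H(G, y) = 183 - 1/(2*G) (H(G, y) = 183 - 1/(G + G*1) = 183 - 1/(G + G) = 183 - 1/(2*G))
(H(338, 429) + 258401) + (-8*P - 69) = ((183 - ½/338) + 258401) + (-8*155 - 69) = ((183 - ½*1/338) + 258401) + (-1240 - 69) = ((183 - 1/676) + 258401) - 1309 = (123707/676 + 258401) - 1309 = 174802783/676 - 1309 = 173917899/676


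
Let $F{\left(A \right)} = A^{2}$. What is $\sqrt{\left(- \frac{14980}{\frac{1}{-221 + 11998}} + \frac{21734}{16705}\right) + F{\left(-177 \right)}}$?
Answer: $\frac{i \sqrt{49222346719103805}}{16705} \approx 13281.0 i$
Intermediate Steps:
$\sqrt{\left(- \frac{14980}{\frac{1}{-221 + 11998}} + \frac{21734}{16705}\right) + F{\left(-177 \right)}} = \sqrt{\left(- \frac{14980}{\frac{1}{-221 + 11998}} + \frac{21734}{16705}\right) + \left(-177\right)^{2}} = \sqrt{\left(- \frac{14980}{\frac{1}{11777}} + 21734 \cdot \frac{1}{16705}\right) + 31329} = \sqrt{\left(- 14980 \frac{1}{\frac{1}{11777}} + \frac{21734}{16705}\right) + 31329} = \sqrt{\left(\left(-14980\right) 11777 + \frac{21734}{16705}\right) + 31329} = \sqrt{\left(-176419460 + \frac{21734}{16705}\right) + 31329} = \sqrt{- \frac{2947087057566}{16705} + 31329} = \sqrt{- \frac{2946563706621}{16705}} = \frac{i \sqrt{49222346719103805}}{16705}$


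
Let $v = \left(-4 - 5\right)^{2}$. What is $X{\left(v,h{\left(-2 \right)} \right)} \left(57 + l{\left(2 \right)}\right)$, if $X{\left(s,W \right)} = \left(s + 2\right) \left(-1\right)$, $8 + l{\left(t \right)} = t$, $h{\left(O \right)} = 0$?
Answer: $-4233$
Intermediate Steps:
$v = 81$ ($v = \left(-9\right)^{2} = 81$)
$l{\left(t \right)} = -8 + t$
$X{\left(s,W \right)} = -2 - s$ ($X{\left(s,W \right)} = \left(2 + s\right) \left(-1\right) = -2 - s$)
$X{\left(v,h{\left(-2 \right)} \right)} \left(57 + l{\left(2 \right)}\right) = \left(-2 - 81\right) \left(57 + \left(-8 + 2\right)\right) = \left(-2 - 81\right) \left(57 - 6\right) = \left(-83\right) 51 = -4233$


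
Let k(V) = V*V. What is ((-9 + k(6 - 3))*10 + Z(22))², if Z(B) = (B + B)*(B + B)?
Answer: 3748096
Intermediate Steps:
k(V) = V²
Z(B) = 4*B² (Z(B) = (2*B)*(2*B) = 4*B²)
((-9 + k(6 - 3))*10 + Z(22))² = ((-9 + (6 - 3)²)*10 + 4*22²)² = ((-9 + 3²)*10 + 4*484)² = ((-9 + 9)*10 + 1936)² = (0*10 + 1936)² = (0 + 1936)² = 1936² = 3748096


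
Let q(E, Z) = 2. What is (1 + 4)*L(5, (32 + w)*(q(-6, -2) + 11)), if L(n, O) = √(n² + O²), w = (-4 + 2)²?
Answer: 5*√219049 ≈ 2340.1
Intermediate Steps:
w = 4 (w = (-2)² = 4)
L(n, O) = √(O² + n²)
(1 + 4)*L(5, (32 + w)*(q(-6, -2) + 11)) = (1 + 4)*√(((32 + 4)*(2 + 11))² + 5²) = 5*√((36*13)² + 25) = 5*√(468² + 25) = 5*√(219024 + 25) = 5*√219049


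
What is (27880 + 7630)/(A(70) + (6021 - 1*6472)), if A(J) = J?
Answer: -35510/381 ≈ -93.202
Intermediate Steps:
(27880 + 7630)/(A(70) + (6021 - 1*6472)) = (27880 + 7630)/(70 + (6021 - 1*6472)) = 35510/(70 + (6021 - 6472)) = 35510/(70 - 451) = 35510/(-381) = 35510*(-1/381) = -35510/381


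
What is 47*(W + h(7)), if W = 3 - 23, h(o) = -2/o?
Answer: -6674/7 ≈ -953.43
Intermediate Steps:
W = -20
47*(W + h(7)) = 47*(-20 - 2/7) = 47*(-142/7) = -6674/7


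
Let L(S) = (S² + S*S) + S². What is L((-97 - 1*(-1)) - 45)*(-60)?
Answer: -3578580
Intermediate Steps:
L(S) = 3*S² (L(S) = (S² + S²) + S² = 2*S² + S² = 3*S²)
L((-97 - 1*(-1)) - 45)*(-60) = (3*((-97 - 1*(-1)) - 45)²)*(-60) = (3*((-97 + 1) - 45)²)*(-60) = (3*(-96 - 45)²)*(-60) = (3*(-141)²)*(-60) = (3*19881)*(-60) = 59643*(-60) = -3578580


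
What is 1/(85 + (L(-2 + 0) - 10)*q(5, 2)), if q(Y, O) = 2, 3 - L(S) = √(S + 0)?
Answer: 71/5049 + 2*I*√2/5049 ≈ 0.014062 + 0.0005602*I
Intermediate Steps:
L(S) = 3 - √S (L(S) = 3 - √(S + 0) = 3 - √S)
1/(85 + (L(-2 + 0) - 10)*q(5, 2)) = 1/(85 + ((3 - √(-2 + 0)) - 10)*2) = 1/(85 + ((3 - √(-2)) - 10)*2) = 1/(85 + ((3 - I*√2) - 10)*2) = 1/(85 + (-7 - I*√2)*2) = 1/(85 + (-14 - 2*I*√2)) = 1/(71 - 2*I*√2)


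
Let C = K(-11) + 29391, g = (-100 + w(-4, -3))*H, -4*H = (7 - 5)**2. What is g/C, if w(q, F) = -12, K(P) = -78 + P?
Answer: 8/2093 ≈ 0.0038223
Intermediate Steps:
H = -1 (H = -(7 - 5)**2/4 = -1/4*2**2 = -1/4*4 = -1)
g = 112 (g = (-100 - 12)*(-1) = -112*(-1) = 112)
C = 29302 (C = (-78 - 11) + 29391 = -89 + 29391 = 29302)
g/C = 112/29302 = 112*(1/29302) = 8/2093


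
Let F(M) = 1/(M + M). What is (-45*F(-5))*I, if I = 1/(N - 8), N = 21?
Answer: 9/26 ≈ 0.34615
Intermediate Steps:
F(M) = 1/(2*M)
I = 1/13 (I = 1/(21 - 8) = 1/13 ≈ 0.076923)
(-45*F(-5))*I = -45/(2*(-5))*(1/13) = -45*(-1)/(2*5)*(1/13) = -45*(-1/10)*(1/13) = (9/2)*(1/13) = 9/26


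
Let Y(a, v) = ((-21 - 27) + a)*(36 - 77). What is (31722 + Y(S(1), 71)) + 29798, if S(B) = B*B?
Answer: 63447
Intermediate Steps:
S(B) = B²
Y(a, v) = 1968 - 41*a (Y(a, v) = (-48 + a)*(-41) = 1968 - 41*a)
(31722 + Y(S(1), 71)) + 29798 = (31722 + (1968 - 41*1²)) + 29798 = (31722 + (1968 - 41*1)) + 29798 = (31722 + (1968 - 41)) + 29798 = (31722 + 1927) + 29798 = 33649 + 29798 = 63447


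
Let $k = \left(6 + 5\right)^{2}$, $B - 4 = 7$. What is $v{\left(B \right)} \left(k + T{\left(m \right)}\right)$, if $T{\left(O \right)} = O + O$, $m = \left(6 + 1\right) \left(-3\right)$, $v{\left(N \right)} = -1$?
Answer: $-79$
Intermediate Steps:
$B = 11$ ($B = 4 + 7 = 11$)
$k = 121$ ($k = 11^{2} = 121$)
$m = -21$ ($m = 7 \left(-3\right) = -21$)
$T{\left(O \right)} = 2 O$
$v{\left(B \right)} \left(k + T{\left(m \right)}\right) = - (121 + 2 \left(-21\right)) = - (121 - 42) = \left(-1\right) 79 = -79$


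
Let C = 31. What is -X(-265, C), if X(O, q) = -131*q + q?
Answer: 4030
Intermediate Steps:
X(O, q) = -130*q
-X(-265, C) = -(-130)*31 = -1*(-4030) = 4030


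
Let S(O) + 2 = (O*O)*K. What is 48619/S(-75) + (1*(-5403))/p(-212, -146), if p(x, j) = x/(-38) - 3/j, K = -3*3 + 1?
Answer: -675241664771/699016066 ≈ -965.99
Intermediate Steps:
K = -8 (K = -9 + 1 = -8)
p(x, j) = -3/j - x/38 (p(x, j) = x*(-1/38) - 3/j = -x/38 - 3/j = -3/j - x/38)
S(O) = -2 - 8*O**2 (S(O) = -2 + (O*O)*(-8) = -2 + O**2*(-8) = -2 - 8*O**2)
48619/S(-75) + (1*(-5403))/p(-212, -146) = 48619/(-2 - 8*(-75)**2) + (1*(-5403))/(-3/(-146) - 1/38*(-212)) = 48619/(-2 - 8*5625) - 5403/(-3*(-1/146) + 106/19) = 48619/(-2 - 45000) - 5403/(3/146 + 106/19) = 48619/(-45002) - 5403/15533/2774 = 48619*(-1/45002) - 5403*2774/15533 = -48619/45002 - 14987922/15533 = -675241664771/699016066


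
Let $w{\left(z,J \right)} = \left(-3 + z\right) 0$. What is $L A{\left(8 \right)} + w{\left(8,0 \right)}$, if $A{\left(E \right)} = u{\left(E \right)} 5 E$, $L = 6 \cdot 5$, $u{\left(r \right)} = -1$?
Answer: $-1200$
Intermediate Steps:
$w{\left(z,J \right)} = 0$
$L = 30$
$A{\left(E \right)} = - 5 E$ ($A{\left(E \right)} = \left(-1\right) 5 E = - 5 E$)
$L A{\left(8 \right)} + w{\left(8,0 \right)} = 30 \left(\left(-5\right) 8\right) + 0 = 30 \left(-40\right) + 0 = -1200 + 0 = -1200$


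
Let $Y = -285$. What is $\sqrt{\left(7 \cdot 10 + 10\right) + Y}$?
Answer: $i \sqrt{205} \approx 14.318 i$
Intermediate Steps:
$\sqrt{\left(7 \cdot 10 + 10\right) + Y} = \sqrt{\left(7 \cdot 10 + 10\right) - 285} = \sqrt{\left(70 + 10\right) - 285} = \sqrt{80 - 285} = \sqrt{-205} = i \sqrt{205}$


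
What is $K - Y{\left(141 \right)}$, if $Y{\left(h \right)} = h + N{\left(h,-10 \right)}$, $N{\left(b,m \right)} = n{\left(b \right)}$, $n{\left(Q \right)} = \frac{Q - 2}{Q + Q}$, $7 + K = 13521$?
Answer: $\frac{3771047}{282} \approx 13373.0$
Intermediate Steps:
$K = 13514$ ($K = -7 + 13521 = 13514$)
$n{\left(Q \right)} = \frac{-2 + Q}{2 Q}$
$N{\left(b,m \right)} = \frac{-2 + b}{2 b}$
$Y{\left(h \right)} = h + \frac{-2 + h}{2 h}$
$K - Y{\left(141 \right)} = 13514 - \left(\frac{1}{2} + 141 - \frac{1}{141}\right) = 13514 - \frac{39901}{282} = \frac{3771047}{282}$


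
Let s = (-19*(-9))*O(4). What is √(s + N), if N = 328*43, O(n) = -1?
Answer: √13933 ≈ 118.04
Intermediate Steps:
N = 14104
s = -171 (s = -19*(-9)*(-1) = 171*(-1) = -171)
√(s + N) = √(-171 + 14104) = √13933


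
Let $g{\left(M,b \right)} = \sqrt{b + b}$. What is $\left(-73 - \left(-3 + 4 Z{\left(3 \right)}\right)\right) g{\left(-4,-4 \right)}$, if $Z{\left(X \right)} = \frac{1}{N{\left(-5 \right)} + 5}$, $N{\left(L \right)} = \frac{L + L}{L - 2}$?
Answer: $- \frac{6356 i \sqrt{2}}{45} \approx - 199.75 i$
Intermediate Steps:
$N{\left(L \right)} = \frac{2 L}{-2 + L}$
$Z{\left(X \right)} = \frac{7}{45}$ ($Z{\left(X \right)} = \frac{1}{2 \left(-5\right) \frac{1}{-2 - 5} + 5} = \frac{1}{2 \left(-5\right) \frac{1}{-7} + 5} = \frac{1}{2 \left(-5\right) \left(- \frac{1}{7}\right) + 5} = \frac{1}{\frac{10}{7} + 5} = \frac{1}{\frac{45}{7}} = \frac{7}{45}$)
$g{\left(M,b \right)} = \sqrt{2} \sqrt{b}$ ($g{\left(M,b \right)} = \sqrt{2 b} = \sqrt{2} \sqrt{b}$)
$\left(-73 - \left(-3 + 4 Z{\left(3 \right)}\right)\right) g{\left(-4,-4 \right)} = \left(-73 + \left(\left(-4\right) \frac{7}{45} + 3\right)\right) \sqrt{2} \sqrt{-4} = \left(-73 + \left(- \frac{28}{45} + 3\right)\right) \sqrt{2} \cdot 2 i = \left(-73 + \frac{107}{45}\right) 2 i \sqrt{2} = - \frac{3178 \cdot 2 i \sqrt{2}}{45} = - \frac{6356 i \sqrt{2}}{45}$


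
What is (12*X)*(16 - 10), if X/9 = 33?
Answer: 21384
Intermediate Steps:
X = 297 (X = 9*33 = 297)
(12*X)*(16 - 10) = (12*297)*(16 - 10) = 3564*6 = 21384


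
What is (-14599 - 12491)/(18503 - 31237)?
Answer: 13545/6367 ≈ 2.1274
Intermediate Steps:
(-14599 - 12491)/(18503 - 31237) = -27090/(-12734) = -27090*(-1/12734) = 13545/6367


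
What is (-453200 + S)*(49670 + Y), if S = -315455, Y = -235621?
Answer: 142932165905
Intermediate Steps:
(-453200 + S)*(49670 + Y) = (-453200 - 315455)*(49670 - 235621) = -768655*(-185951) = 142932165905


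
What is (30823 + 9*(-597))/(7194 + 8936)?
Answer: 2545/1613 ≈ 1.5778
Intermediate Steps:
(30823 + 9*(-597))/(7194 + 8936) = (30823 - 5373)/16130 = 25450*(1/16130) = 2545/1613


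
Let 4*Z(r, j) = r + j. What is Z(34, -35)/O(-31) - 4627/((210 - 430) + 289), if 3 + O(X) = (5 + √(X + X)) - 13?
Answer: -376245/5612 + I*√62/732 ≈ -67.043 + 0.010757*I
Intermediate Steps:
Z(r, j) = j/4 + r/4 (Z(r, j) = (r + j)/4 = (j + r)/4 = j/4 + r/4)
O(X) = -11 + √2*√X (O(X) = -3 + ((5 + √(X + X)) - 13) = -3 + ((5 + √(2*X)) - 13) = -3 + ((5 + √2*√X) - 13) = -3 + (-8 + √2*√X) = -11 + √2*√X)
Z(34, -35)/O(-31) - 4627/((210 - 430) + 289) = ((¼)*(-35) + (¼)*34)/(-11 + √2*√(-31)) - 4627/((210 - 430) + 289) = (-35/4 + 17/2)/(-11 + √2*(I*√31)) - 4627/(-220 + 289) = -1/(4*(-11 + I*√62)) - 4627/69 = -4627/69 - 1/(4*(-11 + I*√62))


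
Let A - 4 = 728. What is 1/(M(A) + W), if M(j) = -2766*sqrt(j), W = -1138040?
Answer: -142255/161191836026 + 1383*sqrt(183)/322383672052 ≈ -8.2449e-7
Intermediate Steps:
A = 732 (A = 4 + 728 = 732)
1/(M(A) + W) = 1/(-5532*sqrt(183) - 1138040) = 1/(-1138040 - 5532*sqrt(183))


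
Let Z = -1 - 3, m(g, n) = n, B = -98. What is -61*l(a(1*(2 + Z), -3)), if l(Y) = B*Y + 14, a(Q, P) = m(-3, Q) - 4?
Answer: -36722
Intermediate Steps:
Z = -4
a(Q, P) = -4 + Q (a(Q, P) = Q - 4 = -4 + Q)
l(Y) = 14 - 98*Y (l(Y) = -98*Y + 14 = 14 - 98*Y)
-61*l(a(1*(2 + Z), -3)) = -61*(14 - 98*(-4 + 1*(2 - 4))) = -61*(14 - 98*(-4 + 1*(-2))) = -61*(14 - 98*(-4 - 2)) = -61*(14 - 98*(-6)) = -61*(14 + 588) = -61*602 = -36722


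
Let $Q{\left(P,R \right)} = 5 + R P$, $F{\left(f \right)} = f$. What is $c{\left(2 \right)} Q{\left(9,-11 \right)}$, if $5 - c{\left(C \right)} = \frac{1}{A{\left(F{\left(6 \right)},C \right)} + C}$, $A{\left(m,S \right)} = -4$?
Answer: $-517$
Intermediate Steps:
$c{\left(C \right)} = 5 - \frac{1}{-4 + C}$
$Q{\left(P,R \right)} = 5 + P R$
$c{\left(2 \right)} Q{\left(9,-11 \right)} = \frac{-21 + 5 \cdot 2}{-4 + 2} \left(5 + 9 \left(-11\right)\right) = \frac{-21 + 10}{-2} \left(5 - 99\right) = \left(- \frac{1}{2}\right) \left(-11\right) \left(-94\right) = \frac{11}{2} \left(-94\right) = -517$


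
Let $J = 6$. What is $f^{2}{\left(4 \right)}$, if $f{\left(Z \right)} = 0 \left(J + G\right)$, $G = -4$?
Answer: $0$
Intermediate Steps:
$f{\left(Z \right)} = 0$ ($f{\left(Z \right)} = 0 \left(6 - 4\right) = 0 \cdot 2 = 0$)
$f^{2}{\left(4 \right)} = 0^{2} = 0$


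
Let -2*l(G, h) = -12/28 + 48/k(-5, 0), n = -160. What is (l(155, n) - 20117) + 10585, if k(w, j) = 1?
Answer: -133781/14 ≈ -9555.8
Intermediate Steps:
l(G, h) = -333/14 (l(G, h) = -(-12/28 + 48/1)/2 = -(-12*1/28 + 48*1)/2 = -(-3/7 + 48)/2 = -½*333/7 = -333/14)
(l(155, n) - 20117) + 10585 = (-333/14 - 20117) + 10585 = -281971/14 + 10585 = -133781/14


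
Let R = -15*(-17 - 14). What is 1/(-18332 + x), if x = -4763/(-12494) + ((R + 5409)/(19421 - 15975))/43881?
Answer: -314877798574/5772219752572019 ≈ -5.4551e-5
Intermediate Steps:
R = 465 (R = -15*(-31) = 465)
x = 120050886549/314877798574 (x = -4763/(-12494) + ((465 + 5409)/(19421 - 15975))/43881 = -4763*(-1/12494) + (5874/3446)*(1/43881) = 4763/12494 + (5874*(1/3446))*(1/43881) = 4763/12494 + (2937/1723)*(1/43881) = 4763/12494 + 979/25202321 = 120050886549/314877798574 ≈ 0.38126)
1/(-18332 + x) = 1/(-18332 + 120050886549/314877798574) = 1/(-5772219752572019/314877798574) = -314877798574/5772219752572019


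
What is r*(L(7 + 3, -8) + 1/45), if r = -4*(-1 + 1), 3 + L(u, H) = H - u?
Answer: 0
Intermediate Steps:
L(u, H) = -3 + H - u (L(u, H) = -3 + (H - u) = -3 + H - u)
r = 0 (r = -4*0 = 0)
r*(L(7 + 3, -8) + 1/45) = 0*((-3 - 8 - (7 + 3)) + 1/45) = 0*((-3 - 8 - 1*10) + 1/45) = 0*((-3 - 8 - 10) + 1/45) = 0*(-21 + 1/45) = 0*(-944/45) = 0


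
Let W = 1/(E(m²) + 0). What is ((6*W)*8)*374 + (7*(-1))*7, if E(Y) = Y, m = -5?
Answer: 16727/25 ≈ 669.08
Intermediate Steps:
W = 1/25 (W = 1/((-5)² + 0) = 1/(25 + 0) = 1/25 ≈ 0.040000)
((6*W)*8)*374 + (7*(-1))*7 = ((6*(1/25))*8)*374 + (7*(-1))*7 = ((6/25)*8)*374 - 7*7 = (48/25)*374 - 49 = 17952/25 - 49 = 16727/25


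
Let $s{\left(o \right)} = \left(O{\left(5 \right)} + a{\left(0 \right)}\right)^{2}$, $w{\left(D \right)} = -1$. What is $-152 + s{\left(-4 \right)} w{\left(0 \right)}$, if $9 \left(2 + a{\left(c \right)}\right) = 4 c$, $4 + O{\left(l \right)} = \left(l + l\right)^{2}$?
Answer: $-8988$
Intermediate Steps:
$O{\left(l \right)} = -4 + 4 l^{2}$ ($O{\left(l \right)} = -4 + \left(l + l\right)^{2} = -4 + \left(2 l\right)^{2} = -4 + 4 l^{2}$)
$a{\left(c \right)} = -2 + \frac{4 c}{9}$
$s{\left(o \right)} = 8836$ ($s{\left(o \right)} = \left(\left(-4 + 4 \cdot 5^{2}\right) + \left(-2 + \frac{4}{9} \cdot 0\right)\right)^{2} = \left(\left(-4 + 4 \cdot 25\right) + \left(-2 + 0\right)\right)^{2} = \left(\left(-4 + 100\right) - 2\right)^{2} = \left(96 - 2\right)^{2} = 94^{2} = 8836$)
$-152 + s{\left(-4 \right)} w{\left(0 \right)} = -152 + 8836 \left(-1\right) = -152 - 8836 = -8988$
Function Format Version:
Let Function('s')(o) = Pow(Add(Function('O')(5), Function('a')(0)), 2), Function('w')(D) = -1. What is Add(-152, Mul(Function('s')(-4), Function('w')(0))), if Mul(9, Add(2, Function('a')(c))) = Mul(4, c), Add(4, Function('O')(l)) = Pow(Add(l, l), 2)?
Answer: -8988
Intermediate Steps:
Function('O')(l) = Add(-4, Mul(4, Pow(l, 2))) (Function('O')(l) = Add(-4, Pow(Add(l, l), 2)) = Add(-4, Pow(Mul(2, l), 2)) = Add(-4, Mul(4, Pow(l, 2))))
Function('a')(c) = Add(-2, Mul(Rational(4, 9), c)) (Function('a')(c) = Add(-2, Mul(Rational(1, 9), Mul(4, c))) = Add(-2, Mul(Rational(4, 9), c)))
Function('s')(o) = 8836 (Function('s')(o) = Pow(Add(Add(-4, Mul(4, Pow(5, 2))), Add(-2, Mul(Rational(4, 9), 0))), 2) = Pow(Add(Add(-4, Mul(4, 25)), Add(-2, 0)), 2) = Pow(Add(Add(-4, 100), -2), 2) = Pow(Add(96, -2), 2) = Pow(94, 2) = 8836)
Add(-152, Mul(Function('s')(-4), Function('w')(0))) = Add(-152, Mul(8836, -1)) = Add(-152, -8836) = -8988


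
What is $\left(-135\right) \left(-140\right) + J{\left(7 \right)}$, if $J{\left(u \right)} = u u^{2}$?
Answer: $19243$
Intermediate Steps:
$J{\left(u \right)} = u^{3}$
$\left(-135\right) \left(-140\right) + J{\left(7 \right)} = \left(-135\right) \left(-140\right) + 7^{3} = 18900 + 343 = 19243$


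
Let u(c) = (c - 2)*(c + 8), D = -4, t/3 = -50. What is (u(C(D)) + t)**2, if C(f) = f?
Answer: 30276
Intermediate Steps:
t = -150 (t = 3*(-50) = -150)
u(c) = (-2 + c)*(8 + c)
(u(C(D)) + t)**2 = ((-16 + (-4)**2 + 6*(-4)) - 150)**2 = ((-16 + 16 - 24) - 150)**2 = (-24 - 150)**2 = (-174)**2 = 30276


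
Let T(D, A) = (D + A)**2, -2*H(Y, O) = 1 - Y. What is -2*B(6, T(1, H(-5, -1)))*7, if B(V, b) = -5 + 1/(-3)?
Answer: 224/3 ≈ 74.667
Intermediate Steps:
H(Y, O) = -1/2 + Y/2 (H(Y, O) = -(1 - Y)/2 = -1/2 + Y/2)
T(D, A) = (A + D)**2
B(V, b) = -16/3 (B(V, b) = -5 + 1*(-1/3) = -5 - 1/3 = -16/3)
-2*B(6, T(1, H(-5, -1)))*7 = -2*(-16/3)*7 = (32/3)*7 = 224/3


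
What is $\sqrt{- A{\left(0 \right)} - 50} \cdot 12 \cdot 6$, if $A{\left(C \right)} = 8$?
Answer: $72 i \sqrt{58} \approx 548.34 i$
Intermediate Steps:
$\sqrt{- A{\left(0 \right)} - 50} \cdot 12 \cdot 6 = \sqrt{\left(-1\right) 8 - 50} \cdot 12 \cdot 6 = \sqrt{-8 - 50} \cdot 72 = \sqrt{-58} \cdot 72 = i \sqrt{58} \cdot 72 = 72 i \sqrt{58}$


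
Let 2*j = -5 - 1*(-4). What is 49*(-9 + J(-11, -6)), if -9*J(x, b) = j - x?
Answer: -2989/6 ≈ -498.17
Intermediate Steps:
j = -½ (j = (-5 - 1*(-4))/2 = (-5 + 4)/2 = (½)*(-1) = -½ ≈ -0.50000)
J(x, b) = 1/18 + x/9 (J(x, b) = -(-½ - x)/9 = 1/18 + x/9)
49*(-9 + J(-11, -6)) = 49*(-9 + (1/18 + (⅑)*(-11))) = 49*(-9 + (1/18 - 11/9)) = 49*(-9 - 7/6) = 49*(-61/6) = -2989/6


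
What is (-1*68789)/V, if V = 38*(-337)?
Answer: 68789/12806 ≈ 5.3716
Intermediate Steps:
V = -12806
(-1*68789)/V = -1*68789/(-12806) = -68789*(-1/12806) = 68789/12806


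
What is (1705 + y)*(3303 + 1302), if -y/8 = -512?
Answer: 26713605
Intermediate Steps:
y = 4096 (y = -8*(-512) = 4096)
(1705 + y)*(3303 + 1302) = (1705 + 4096)*(3303 + 1302) = 5801*4605 = 26713605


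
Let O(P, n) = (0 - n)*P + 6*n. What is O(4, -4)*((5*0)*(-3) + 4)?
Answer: -32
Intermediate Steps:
O(P, n) = 6*n - P*n (O(P, n) = (-n)*P + 6*n = -P*n + 6*n = 6*n - P*n)
O(4, -4)*((5*0)*(-3) + 4) = (-4*(6 - 1*4))*((5*0)*(-3) + 4) = (-4*(6 - 4))*(0*(-3) + 4) = (-4*2)*(0 + 4) = -8*4 = -32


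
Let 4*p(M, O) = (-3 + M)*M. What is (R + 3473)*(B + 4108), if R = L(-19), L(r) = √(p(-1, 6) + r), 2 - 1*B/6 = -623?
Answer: 27290834 + 23574*I*√2 ≈ 2.7291e+7 + 33339.0*I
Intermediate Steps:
p(M, O) = M*(-3 + M)/4 (p(M, O) = ((-3 + M)*M)/4 = (M*(-3 + M))/4 = M*(-3 + M)/4)
B = 3750 (B = 12 - 6*(-623) = 12 + 3738 = 3750)
L(r) = √(1 + r) (L(r) = √((¼)*(-1)*(-3 - 1) + r) = √((¼)*(-1)*(-4) + r) = √(1 + r))
R = 3*I*√2 (R = √(1 - 19) = √(-18) = 3*I*√2 ≈ 4.2426*I)
(R + 3473)*(B + 4108) = (3*I*√2 + 3473)*(3750 + 4108) = (3473 + 3*I*√2)*7858 = 27290834 + 23574*I*√2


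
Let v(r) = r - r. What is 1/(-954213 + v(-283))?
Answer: -1/954213 ≈ -1.0480e-6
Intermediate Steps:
v(r) = 0
1/(-954213 + v(-283)) = 1/(-954213 + 0) = 1/(-954213) = -1/954213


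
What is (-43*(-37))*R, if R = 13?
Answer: 20683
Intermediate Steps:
(-43*(-37))*R = -43*(-37)*13 = 1591*13 = 20683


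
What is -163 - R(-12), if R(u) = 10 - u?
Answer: -185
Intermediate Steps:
-163 - R(-12) = -163 - (10 - 1*(-12)) = -163 - (10 + 12) = -163 - 1*22 = -163 - 22 = -185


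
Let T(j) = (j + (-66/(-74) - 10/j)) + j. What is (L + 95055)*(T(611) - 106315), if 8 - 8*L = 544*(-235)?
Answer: -263801289473688/22607 ≈ -1.1669e+10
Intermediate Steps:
L = 15981 (L = 1 - 68*(-235) = 1 - 1/8*(-127840) = 1 + 15980 = 15981)
T(j) = 33/37 - 10/j + 2*j (T(j) = (j + (-66*(-1/74) - 10/j)) + j = (j + (33/37 - 10/j)) + j = (33/37 + j - 10/j) + j = 33/37 - 10/j + 2*j)
(L + 95055)*(T(611) - 106315) = (15981 + 95055)*((33/37 - 10/611 + 2*611) - 106315) = 111036*((33/37 - 10*1/611 + 1222) - 106315) = 111036*((33/37 - 10/611 + 1222) - 106315) = 111036*(27645547/22607 - 106315) = 111036*(-2375817658/22607) = -263801289473688/22607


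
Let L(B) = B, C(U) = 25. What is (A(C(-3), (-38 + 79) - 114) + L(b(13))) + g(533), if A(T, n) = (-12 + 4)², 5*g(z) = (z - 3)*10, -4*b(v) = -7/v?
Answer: 58455/52 ≈ 1124.1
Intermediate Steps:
b(v) = 7/(4*v) (b(v) = -(-7)/(4*v) = 7/(4*v))
g(z) = -6 + 2*z (g(z) = ((z - 3)*10)/5 = ((-3 + z)*10)/5 = (-30 + 10*z)/5 = -6 + 2*z)
A(T, n) = 64 (A(T, n) = (-8)² = 64)
(A(C(-3), (-38 + 79) - 114) + L(b(13))) + g(533) = (64 + (7/4)/13) + (-6 + 2*533) = (64 + (7/4)*(1/13)) + (-6 + 1066) = (64 + 7/52) + 1060 = 3335/52 + 1060 = 58455/52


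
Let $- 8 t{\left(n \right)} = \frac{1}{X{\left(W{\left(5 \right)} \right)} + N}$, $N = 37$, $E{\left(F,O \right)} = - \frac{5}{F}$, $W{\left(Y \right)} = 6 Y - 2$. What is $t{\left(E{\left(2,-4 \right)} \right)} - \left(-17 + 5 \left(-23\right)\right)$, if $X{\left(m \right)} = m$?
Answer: $\frac{68639}{520} \approx 132.0$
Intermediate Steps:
$W{\left(Y \right)} = -2 + 6 Y$
$t{\left(n \right)} = - \frac{1}{520}$ ($t{\left(n \right)} = - \frac{1}{8 \left(\left(-2 + 6 \cdot 5\right) + 37\right)} = - \frac{1}{8 \left(\left(-2 + 30\right) + 37\right)} = - \frac{1}{8 \left(28 + 37\right)} = - \frac{1}{8 \cdot 65} = \left(- \frac{1}{8}\right) \frac{1}{65} = - \frac{1}{520}$)
$t{\left(E{\left(2,-4 \right)} \right)} - \left(-17 + 5 \left(-23\right)\right) = - \frac{1}{520} - \left(-17 + 5 \left(-23\right)\right) = - \frac{1}{520} - \left(-17 - 115\right) = - \frac{1}{520} - -132 = - \frac{1}{520} + 132 = \frac{68639}{520}$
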